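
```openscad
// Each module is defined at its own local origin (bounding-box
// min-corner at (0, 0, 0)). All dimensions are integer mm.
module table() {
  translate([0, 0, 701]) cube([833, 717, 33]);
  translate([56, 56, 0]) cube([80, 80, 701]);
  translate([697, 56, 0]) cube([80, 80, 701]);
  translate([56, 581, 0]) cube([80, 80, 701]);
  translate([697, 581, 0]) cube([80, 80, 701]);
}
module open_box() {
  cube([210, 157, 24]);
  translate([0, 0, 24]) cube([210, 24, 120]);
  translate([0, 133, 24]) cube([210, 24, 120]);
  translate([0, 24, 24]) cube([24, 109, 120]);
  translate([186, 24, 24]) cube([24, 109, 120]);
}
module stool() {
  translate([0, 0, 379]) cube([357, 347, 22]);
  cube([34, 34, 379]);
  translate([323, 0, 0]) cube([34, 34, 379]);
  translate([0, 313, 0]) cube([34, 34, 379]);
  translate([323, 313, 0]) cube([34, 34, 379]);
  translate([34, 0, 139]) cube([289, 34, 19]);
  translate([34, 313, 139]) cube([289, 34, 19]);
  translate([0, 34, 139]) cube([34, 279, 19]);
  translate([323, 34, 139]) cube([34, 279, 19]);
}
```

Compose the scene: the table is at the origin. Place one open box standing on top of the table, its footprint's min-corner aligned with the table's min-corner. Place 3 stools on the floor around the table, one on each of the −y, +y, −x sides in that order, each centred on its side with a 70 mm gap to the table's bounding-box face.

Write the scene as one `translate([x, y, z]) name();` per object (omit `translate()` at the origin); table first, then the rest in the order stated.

table();
translate([0, 0, 734]) open_box();
translate([238, -417, 0]) stool();
translate([238, 787, 0]) stool();
translate([-427, 185, 0]) stool();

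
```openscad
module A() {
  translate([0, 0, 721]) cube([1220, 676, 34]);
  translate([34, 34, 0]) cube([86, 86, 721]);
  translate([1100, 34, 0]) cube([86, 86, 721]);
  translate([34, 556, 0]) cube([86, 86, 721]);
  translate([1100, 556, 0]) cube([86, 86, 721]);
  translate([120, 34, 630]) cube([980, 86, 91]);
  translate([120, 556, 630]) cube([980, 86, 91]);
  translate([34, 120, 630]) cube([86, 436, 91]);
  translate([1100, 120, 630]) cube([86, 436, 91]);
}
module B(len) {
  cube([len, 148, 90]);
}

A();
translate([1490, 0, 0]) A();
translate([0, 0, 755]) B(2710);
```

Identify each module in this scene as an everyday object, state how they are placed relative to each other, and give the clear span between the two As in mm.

A is a table. B is a beam. A beam spans the tops of two tables. The clear span between the two tables is 270 mm.

Second table starts at x = 1490; first ends at x = 1220; clear span = 1490 − 1220 = 270 mm.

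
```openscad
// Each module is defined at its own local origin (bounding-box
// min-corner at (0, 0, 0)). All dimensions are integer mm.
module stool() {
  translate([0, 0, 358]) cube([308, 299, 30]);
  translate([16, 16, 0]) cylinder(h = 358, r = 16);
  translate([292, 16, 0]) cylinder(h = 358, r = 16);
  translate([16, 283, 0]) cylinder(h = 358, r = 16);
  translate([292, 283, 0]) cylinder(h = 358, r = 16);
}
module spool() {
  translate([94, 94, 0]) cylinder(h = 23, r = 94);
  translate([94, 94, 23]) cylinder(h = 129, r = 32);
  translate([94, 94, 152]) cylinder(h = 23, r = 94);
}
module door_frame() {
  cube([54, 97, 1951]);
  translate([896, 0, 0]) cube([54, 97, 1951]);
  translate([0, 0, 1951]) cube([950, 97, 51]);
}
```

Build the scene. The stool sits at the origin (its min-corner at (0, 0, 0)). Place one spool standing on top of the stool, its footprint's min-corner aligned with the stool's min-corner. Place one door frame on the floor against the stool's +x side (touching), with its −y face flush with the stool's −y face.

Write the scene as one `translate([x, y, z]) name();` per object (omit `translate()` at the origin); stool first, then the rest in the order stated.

stool();
translate([0, 0, 388]) spool();
translate([308, 0, 0]) door_frame();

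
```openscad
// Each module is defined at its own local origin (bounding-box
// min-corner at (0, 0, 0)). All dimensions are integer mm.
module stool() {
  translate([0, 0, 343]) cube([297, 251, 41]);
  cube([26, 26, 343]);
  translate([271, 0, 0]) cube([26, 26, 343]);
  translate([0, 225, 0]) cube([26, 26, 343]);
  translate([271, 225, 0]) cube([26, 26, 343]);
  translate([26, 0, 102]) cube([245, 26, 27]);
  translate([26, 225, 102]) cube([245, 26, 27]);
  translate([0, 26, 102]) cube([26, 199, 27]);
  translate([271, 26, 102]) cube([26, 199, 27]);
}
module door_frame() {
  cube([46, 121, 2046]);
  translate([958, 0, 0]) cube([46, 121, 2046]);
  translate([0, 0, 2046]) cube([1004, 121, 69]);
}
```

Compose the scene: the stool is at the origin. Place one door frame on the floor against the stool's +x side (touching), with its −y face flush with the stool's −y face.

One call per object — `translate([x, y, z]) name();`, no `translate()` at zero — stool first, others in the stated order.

stool();
translate([297, 0, 0]) door_frame();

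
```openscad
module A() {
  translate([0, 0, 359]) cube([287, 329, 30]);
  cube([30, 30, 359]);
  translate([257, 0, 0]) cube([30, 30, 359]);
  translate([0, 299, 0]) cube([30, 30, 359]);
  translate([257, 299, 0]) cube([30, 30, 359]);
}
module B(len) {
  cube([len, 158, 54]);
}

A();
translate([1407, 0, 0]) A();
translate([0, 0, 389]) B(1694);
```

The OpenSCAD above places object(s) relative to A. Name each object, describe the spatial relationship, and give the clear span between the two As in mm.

Second stool starts at x = 1407; first ends at x = 287; clear span = 1407 − 287 = 1120 mm.

A is a stool. B is a beam. A beam spans the tops of two stools. The clear span between the two stools is 1120 mm.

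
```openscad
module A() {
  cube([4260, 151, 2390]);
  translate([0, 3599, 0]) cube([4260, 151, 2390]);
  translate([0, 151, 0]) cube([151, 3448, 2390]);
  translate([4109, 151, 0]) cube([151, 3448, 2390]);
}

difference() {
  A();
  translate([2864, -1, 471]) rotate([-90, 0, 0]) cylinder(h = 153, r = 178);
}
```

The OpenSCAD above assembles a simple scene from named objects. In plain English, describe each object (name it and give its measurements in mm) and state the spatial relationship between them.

A is the wall frame of a small rectangular building: four walls, each 2390 mm tall and 151 mm thick, enclosing a footprint 4260 mm (x) by 3750 mm (y) outside-to-outside, with no floor or roof. The front and back walls (the −y and +y sides) span the full width; the two side walls fit between them.

The house frame has a circular hole of radius 178 mm through its front wall, centred at (x = 2864, z = 471).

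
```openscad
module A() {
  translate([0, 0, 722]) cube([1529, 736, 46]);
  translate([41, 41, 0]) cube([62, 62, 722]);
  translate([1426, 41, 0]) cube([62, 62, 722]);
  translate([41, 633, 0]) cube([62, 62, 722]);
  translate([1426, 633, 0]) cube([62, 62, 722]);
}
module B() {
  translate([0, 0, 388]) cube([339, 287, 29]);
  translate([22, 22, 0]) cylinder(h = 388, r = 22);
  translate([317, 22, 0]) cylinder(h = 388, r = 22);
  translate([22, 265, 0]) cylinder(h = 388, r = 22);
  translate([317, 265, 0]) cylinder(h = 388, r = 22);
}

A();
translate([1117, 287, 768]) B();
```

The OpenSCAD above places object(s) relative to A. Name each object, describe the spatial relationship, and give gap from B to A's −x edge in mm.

A is a table. B is a stool. The stool is on top of the table. The gap from the stool to the table's −x edge is 1117 mm.

The stool's min-x is at 1117; the table's min-x is 0; gap = 1117 mm.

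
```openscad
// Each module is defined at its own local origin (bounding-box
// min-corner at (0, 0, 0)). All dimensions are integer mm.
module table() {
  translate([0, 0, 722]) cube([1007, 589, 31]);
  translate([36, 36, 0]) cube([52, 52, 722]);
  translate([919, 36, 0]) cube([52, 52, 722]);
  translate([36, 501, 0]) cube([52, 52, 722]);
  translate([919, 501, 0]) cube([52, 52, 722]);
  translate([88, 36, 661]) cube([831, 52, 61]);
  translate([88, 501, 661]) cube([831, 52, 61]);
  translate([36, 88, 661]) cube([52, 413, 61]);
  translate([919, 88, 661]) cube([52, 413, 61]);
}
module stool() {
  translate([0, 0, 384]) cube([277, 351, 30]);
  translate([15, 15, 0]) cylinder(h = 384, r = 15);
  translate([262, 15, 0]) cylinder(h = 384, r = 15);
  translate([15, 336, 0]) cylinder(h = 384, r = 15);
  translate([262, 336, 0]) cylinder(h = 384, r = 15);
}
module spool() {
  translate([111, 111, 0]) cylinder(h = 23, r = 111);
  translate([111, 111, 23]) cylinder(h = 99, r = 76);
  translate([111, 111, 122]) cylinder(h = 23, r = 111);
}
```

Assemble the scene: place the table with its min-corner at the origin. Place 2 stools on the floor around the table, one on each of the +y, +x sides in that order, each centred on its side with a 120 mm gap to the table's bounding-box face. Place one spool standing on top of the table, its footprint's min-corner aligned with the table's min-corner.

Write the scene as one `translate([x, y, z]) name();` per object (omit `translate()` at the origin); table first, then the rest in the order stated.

table();
translate([365, 709, 0]) stool();
translate([1127, 119, 0]) stool();
translate([0, 0, 753]) spool();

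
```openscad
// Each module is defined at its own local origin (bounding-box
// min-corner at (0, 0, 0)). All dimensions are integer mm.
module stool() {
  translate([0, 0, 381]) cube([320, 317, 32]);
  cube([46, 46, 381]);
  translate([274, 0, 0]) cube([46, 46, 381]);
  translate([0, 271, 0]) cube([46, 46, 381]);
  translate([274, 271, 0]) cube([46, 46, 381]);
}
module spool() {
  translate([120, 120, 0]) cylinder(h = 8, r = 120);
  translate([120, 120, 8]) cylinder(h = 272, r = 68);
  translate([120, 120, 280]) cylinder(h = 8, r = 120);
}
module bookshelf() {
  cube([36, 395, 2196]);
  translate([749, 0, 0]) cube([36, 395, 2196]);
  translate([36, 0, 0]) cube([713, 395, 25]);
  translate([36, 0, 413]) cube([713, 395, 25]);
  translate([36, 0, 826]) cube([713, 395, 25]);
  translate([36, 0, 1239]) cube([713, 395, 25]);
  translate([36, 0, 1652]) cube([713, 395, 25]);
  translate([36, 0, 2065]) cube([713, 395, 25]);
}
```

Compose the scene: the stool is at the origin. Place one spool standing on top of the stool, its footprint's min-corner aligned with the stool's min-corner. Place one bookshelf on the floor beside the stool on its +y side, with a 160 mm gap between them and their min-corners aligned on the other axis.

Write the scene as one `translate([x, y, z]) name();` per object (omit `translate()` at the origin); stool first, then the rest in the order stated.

stool();
translate([0, 0, 413]) spool();
translate([0, 477, 0]) bookshelf();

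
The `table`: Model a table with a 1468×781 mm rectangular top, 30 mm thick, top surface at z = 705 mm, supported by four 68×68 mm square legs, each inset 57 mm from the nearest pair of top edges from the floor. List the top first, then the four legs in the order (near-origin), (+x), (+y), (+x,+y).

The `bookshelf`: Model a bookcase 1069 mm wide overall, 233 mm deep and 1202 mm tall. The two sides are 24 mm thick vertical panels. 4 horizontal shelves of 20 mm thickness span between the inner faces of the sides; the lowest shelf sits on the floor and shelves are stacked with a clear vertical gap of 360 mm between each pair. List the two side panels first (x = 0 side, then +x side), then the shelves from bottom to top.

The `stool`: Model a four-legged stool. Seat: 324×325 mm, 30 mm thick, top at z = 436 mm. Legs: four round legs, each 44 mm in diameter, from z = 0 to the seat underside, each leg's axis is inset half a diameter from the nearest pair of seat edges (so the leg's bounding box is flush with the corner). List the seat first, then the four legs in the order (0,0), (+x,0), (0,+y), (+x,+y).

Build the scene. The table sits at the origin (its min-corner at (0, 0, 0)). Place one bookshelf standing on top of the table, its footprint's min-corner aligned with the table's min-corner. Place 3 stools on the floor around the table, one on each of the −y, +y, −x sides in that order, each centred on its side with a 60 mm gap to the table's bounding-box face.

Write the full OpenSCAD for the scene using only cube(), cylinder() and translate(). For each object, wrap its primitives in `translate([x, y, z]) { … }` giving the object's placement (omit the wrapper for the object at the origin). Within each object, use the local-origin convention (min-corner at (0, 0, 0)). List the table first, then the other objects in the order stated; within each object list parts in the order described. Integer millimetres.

translate([0, 0, 675]) cube([1468, 781, 30]);
translate([57, 57, 0]) cube([68, 68, 675]);
translate([1343, 57, 0]) cube([68, 68, 675]);
translate([57, 656, 0]) cube([68, 68, 675]);
translate([1343, 656, 0]) cube([68, 68, 675]);
translate([0, 0, 705]) {
  cube([24, 233, 1202]);
  translate([1045, 0, 0]) cube([24, 233, 1202]);
  translate([24, 0, 0]) cube([1021, 233, 20]);
  translate([24, 0, 380]) cube([1021, 233, 20]);
  translate([24, 0, 760]) cube([1021, 233, 20]);
  translate([24, 0, 1140]) cube([1021, 233, 20]);
}
translate([572, -385, 0]) {
  translate([0, 0, 406]) cube([324, 325, 30]);
  translate([22, 22, 0]) cylinder(h = 406, r = 22);
  translate([302, 22, 0]) cylinder(h = 406, r = 22);
  translate([22, 303, 0]) cylinder(h = 406, r = 22);
  translate([302, 303, 0]) cylinder(h = 406, r = 22);
}
translate([572, 841, 0]) {
  translate([0, 0, 406]) cube([324, 325, 30]);
  translate([22, 22, 0]) cylinder(h = 406, r = 22);
  translate([302, 22, 0]) cylinder(h = 406, r = 22);
  translate([22, 303, 0]) cylinder(h = 406, r = 22);
  translate([302, 303, 0]) cylinder(h = 406, r = 22);
}
translate([-384, 228, 0]) {
  translate([0, 0, 406]) cube([324, 325, 30]);
  translate([22, 22, 0]) cylinder(h = 406, r = 22);
  translate([302, 22, 0]) cylinder(h = 406, r = 22);
  translate([22, 303, 0]) cylinder(h = 406, r = 22);
  translate([302, 303, 0]) cylinder(h = 406, r = 22);
}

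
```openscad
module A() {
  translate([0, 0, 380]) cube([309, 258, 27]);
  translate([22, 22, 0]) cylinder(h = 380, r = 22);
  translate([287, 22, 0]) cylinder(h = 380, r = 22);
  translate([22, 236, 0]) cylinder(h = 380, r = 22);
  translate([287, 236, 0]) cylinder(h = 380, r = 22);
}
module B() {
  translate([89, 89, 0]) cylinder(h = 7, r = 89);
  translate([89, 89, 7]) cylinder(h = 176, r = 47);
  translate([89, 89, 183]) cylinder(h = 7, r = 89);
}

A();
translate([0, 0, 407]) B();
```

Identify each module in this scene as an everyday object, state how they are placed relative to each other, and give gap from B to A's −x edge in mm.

A is a stool. B is a spool. The spool is on top of the stool. The gap from the spool to the stool's −x edge is 0 mm.

The spool's min-x is at 0; the stool's min-x is 0; gap = 0 mm.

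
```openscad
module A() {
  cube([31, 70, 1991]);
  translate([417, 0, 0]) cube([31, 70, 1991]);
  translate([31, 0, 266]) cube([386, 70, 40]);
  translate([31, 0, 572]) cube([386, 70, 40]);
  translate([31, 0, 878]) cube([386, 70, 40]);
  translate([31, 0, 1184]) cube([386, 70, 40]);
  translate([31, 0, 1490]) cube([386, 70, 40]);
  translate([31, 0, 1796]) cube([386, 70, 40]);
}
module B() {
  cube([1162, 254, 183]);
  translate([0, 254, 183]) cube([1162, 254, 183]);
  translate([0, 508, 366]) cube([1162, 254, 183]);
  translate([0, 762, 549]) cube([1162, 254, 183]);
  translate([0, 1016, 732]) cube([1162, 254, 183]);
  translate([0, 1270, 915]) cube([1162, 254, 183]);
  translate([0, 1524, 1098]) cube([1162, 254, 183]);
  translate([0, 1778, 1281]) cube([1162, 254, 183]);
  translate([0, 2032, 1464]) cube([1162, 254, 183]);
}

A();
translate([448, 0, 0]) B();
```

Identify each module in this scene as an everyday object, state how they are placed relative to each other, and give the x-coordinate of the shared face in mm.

The ladder's +x face and the staircase's −x face are both at x = 448 mm.

A is a ladder. B is a staircase. The staircase is against the ladder's +x side, with their −y faces flush. The x-coordinate of the shared face is 448 mm.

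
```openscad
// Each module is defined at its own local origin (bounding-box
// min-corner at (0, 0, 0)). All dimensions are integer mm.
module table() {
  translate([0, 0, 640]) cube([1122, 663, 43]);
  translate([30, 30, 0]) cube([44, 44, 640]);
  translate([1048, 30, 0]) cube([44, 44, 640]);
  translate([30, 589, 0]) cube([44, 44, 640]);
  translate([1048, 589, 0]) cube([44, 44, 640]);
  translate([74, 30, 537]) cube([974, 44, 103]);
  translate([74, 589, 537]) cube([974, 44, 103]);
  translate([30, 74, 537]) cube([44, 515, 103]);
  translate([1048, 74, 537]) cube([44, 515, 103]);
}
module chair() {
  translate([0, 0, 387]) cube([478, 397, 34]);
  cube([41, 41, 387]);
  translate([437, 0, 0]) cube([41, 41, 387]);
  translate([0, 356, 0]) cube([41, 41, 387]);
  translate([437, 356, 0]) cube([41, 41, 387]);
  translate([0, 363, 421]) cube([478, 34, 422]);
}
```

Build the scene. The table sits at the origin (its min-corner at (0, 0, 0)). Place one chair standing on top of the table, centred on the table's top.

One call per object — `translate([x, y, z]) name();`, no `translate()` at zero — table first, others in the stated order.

table();
translate([322, 133, 683]) chair();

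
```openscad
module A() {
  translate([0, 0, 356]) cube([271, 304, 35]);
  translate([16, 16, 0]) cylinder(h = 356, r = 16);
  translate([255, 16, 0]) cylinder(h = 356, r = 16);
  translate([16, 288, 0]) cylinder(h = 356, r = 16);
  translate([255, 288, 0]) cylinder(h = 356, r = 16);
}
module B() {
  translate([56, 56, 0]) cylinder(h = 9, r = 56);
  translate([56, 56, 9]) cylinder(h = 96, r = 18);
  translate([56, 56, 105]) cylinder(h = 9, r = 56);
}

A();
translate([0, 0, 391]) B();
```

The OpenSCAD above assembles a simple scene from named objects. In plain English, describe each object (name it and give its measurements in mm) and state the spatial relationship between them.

A is a simple wooden stool: a rectangular seat 271 mm (x) by 304 mm (y), 35 mm thick, top face at z = 391 mm, on four round legs, each 32 mm in diameter. The legs rest on z = 0, each leg's axis is inset half a diameter from the nearest pair of seat edges (so the leg's bounding box is flush with the corner).

B is a spool: two coaxial disc flanges of radius 56 mm and thickness 9 mm, joined by a core cylinder of radius 18 mm and height 96 mm. The lower flange rests on z = 0 and the three cylinders share a vertical axis.

The spool is on top of the stool.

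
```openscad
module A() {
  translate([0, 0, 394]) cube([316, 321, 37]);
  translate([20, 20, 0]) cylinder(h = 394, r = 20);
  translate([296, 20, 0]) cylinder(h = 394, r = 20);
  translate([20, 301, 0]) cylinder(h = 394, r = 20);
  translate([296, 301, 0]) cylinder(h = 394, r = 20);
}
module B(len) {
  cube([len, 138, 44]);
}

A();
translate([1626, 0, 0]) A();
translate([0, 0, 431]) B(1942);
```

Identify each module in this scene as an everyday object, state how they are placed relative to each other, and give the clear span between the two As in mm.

Second stool starts at x = 1626; first ends at x = 316; clear span = 1626 − 316 = 1310 mm.

A is a stool. B is a beam. A beam spans the tops of two stools. The clear span between the two stools is 1310 mm.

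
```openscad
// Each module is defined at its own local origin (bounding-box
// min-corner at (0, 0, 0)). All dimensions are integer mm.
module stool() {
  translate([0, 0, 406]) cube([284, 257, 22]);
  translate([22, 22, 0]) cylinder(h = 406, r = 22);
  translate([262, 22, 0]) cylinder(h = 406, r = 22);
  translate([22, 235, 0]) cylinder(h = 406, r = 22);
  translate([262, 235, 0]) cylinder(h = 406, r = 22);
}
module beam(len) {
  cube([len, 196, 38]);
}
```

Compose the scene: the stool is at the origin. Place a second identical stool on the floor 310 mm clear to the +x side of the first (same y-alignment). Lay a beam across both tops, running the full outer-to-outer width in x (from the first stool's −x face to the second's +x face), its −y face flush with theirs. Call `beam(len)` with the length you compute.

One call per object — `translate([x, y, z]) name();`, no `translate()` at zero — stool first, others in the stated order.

stool();
translate([594, 0, 0]) stool();
translate([0, 0, 428]) beam(878);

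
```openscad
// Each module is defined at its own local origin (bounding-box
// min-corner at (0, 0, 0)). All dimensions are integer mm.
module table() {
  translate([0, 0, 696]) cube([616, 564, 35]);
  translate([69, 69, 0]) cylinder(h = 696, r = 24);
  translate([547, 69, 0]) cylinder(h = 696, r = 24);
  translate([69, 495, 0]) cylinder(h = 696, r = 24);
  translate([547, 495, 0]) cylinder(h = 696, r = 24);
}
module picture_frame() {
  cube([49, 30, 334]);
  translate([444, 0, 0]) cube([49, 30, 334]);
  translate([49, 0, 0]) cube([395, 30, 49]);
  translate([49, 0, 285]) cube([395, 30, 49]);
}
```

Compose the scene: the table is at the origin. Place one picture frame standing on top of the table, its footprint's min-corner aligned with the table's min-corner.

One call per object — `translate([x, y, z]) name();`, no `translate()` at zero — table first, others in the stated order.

table();
translate([0, 0, 731]) picture_frame();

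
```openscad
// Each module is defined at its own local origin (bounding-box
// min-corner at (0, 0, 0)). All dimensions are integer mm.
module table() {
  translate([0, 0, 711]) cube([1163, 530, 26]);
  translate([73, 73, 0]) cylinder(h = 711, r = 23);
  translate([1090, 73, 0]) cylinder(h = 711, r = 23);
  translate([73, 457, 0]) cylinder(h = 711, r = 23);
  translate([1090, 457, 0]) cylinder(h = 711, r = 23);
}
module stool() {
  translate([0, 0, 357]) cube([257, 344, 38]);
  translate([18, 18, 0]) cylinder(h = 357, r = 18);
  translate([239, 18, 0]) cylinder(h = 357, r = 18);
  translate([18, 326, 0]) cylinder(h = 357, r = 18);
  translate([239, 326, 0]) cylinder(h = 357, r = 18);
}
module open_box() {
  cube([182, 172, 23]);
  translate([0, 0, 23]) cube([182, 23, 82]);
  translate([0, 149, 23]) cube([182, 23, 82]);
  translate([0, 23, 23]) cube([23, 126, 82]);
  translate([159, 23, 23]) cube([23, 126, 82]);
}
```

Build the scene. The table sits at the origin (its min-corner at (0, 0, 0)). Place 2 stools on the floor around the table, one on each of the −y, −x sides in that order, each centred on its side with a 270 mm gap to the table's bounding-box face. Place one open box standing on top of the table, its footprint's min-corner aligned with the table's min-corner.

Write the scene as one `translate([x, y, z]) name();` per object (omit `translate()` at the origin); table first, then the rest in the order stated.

table();
translate([453, -614, 0]) stool();
translate([-527, 93, 0]) stool();
translate([0, 0, 737]) open_box();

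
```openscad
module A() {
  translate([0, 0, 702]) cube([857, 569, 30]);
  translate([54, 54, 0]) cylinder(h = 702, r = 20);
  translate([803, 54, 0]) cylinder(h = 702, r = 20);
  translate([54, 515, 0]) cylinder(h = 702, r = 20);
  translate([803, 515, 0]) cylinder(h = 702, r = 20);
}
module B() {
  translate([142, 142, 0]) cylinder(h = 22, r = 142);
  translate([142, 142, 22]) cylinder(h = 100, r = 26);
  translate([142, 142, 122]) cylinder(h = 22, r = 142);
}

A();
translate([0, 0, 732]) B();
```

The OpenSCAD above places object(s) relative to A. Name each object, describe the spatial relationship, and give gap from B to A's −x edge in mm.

A is a table. B is a spool. The spool is on top of the table. The gap from the spool to the table's −x edge is 0 mm.

The spool's min-x is at 0; the table's min-x is 0; gap = 0 mm.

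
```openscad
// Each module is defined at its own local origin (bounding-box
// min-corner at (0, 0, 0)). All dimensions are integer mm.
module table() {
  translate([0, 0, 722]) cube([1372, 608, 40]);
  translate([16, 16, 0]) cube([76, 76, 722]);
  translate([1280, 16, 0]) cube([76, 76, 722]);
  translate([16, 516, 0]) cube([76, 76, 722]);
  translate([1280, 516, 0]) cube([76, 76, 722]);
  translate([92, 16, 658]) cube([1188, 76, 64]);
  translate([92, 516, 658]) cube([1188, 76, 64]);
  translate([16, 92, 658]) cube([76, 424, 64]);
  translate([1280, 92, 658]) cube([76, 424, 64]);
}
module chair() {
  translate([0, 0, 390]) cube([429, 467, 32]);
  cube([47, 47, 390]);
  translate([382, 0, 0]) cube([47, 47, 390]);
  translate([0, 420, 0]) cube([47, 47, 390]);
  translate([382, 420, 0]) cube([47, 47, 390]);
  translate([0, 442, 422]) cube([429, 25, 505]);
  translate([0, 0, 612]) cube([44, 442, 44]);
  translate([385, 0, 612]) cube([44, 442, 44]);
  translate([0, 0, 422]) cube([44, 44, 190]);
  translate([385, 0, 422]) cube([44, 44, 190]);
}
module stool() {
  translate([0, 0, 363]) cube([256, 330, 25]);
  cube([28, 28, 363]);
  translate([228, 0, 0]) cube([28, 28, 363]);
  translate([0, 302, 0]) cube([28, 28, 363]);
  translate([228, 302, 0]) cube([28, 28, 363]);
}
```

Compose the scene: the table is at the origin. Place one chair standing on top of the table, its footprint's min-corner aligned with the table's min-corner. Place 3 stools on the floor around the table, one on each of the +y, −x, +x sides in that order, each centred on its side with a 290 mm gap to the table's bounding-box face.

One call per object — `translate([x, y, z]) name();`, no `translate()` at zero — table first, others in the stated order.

table();
translate([0, 0, 762]) chair();
translate([558, 898, 0]) stool();
translate([-546, 139, 0]) stool();
translate([1662, 139, 0]) stool();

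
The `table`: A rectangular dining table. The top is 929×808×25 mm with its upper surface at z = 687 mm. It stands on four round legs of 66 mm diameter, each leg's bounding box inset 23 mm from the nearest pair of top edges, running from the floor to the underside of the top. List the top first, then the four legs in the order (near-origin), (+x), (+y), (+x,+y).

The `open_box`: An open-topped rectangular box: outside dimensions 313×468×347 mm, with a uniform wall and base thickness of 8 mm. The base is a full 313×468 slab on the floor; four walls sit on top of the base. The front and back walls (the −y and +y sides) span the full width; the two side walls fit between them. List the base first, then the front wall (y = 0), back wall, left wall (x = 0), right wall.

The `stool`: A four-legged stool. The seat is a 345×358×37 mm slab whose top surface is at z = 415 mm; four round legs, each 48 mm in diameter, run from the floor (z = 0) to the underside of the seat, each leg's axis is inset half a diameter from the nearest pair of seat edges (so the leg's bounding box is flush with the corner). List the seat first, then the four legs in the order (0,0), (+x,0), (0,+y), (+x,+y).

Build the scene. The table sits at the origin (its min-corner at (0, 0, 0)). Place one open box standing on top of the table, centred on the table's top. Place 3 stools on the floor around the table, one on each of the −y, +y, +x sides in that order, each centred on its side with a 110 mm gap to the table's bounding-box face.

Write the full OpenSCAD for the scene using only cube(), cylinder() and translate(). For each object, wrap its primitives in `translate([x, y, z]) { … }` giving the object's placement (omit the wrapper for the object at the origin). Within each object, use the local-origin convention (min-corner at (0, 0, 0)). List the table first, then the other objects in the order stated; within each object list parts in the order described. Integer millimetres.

translate([0, 0, 662]) cube([929, 808, 25]);
translate([56, 56, 0]) cylinder(h = 662, r = 33);
translate([873, 56, 0]) cylinder(h = 662, r = 33);
translate([56, 752, 0]) cylinder(h = 662, r = 33);
translate([873, 752, 0]) cylinder(h = 662, r = 33);
translate([308, 170, 687]) {
  cube([313, 468, 8]);
  translate([0, 0, 8]) cube([313, 8, 339]);
  translate([0, 460, 8]) cube([313, 8, 339]);
  translate([0, 8, 8]) cube([8, 452, 339]);
  translate([305, 8, 8]) cube([8, 452, 339]);
}
translate([292, -468, 0]) {
  translate([0, 0, 378]) cube([345, 358, 37]);
  translate([24, 24, 0]) cylinder(h = 378, r = 24);
  translate([321, 24, 0]) cylinder(h = 378, r = 24);
  translate([24, 334, 0]) cylinder(h = 378, r = 24);
  translate([321, 334, 0]) cylinder(h = 378, r = 24);
}
translate([292, 918, 0]) {
  translate([0, 0, 378]) cube([345, 358, 37]);
  translate([24, 24, 0]) cylinder(h = 378, r = 24);
  translate([321, 24, 0]) cylinder(h = 378, r = 24);
  translate([24, 334, 0]) cylinder(h = 378, r = 24);
  translate([321, 334, 0]) cylinder(h = 378, r = 24);
}
translate([1039, 225, 0]) {
  translate([0, 0, 378]) cube([345, 358, 37]);
  translate([24, 24, 0]) cylinder(h = 378, r = 24);
  translate([321, 24, 0]) cylinder(h = 378, r = 24);
  translate([24, 334, 0]) cylinder(h = 378, r = 24);
  translate([321, 334, 0]) cylinder(h = 378, r = 24);
}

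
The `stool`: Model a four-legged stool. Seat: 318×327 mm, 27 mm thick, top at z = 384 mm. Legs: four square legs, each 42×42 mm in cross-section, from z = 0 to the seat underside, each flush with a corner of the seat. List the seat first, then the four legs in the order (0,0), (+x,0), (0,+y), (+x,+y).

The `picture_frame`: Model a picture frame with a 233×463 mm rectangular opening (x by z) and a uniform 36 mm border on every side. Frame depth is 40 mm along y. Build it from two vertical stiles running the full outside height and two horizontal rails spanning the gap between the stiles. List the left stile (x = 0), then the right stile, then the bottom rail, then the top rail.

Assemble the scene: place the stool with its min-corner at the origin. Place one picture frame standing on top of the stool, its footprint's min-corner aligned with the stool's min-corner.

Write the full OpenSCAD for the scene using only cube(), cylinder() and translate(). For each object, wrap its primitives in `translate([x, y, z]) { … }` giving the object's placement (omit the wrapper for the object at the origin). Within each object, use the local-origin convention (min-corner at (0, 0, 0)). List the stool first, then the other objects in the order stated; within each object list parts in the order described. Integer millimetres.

translate([0, 0, 357]) cube([318, 327, 27]);
cube([42, 42, 357]);
translate([276, 0, 0]) cube([42, 42, 357]);
translate([0, 285, 0]) cube([42, 42, 357]);
translate([276, 285, 0]) cube([42, 42, 357]);
translate([0, 0, 384]) {
  cube([36, 40, 535]);
  translate([269, 0, 0]) cube([36, 40, 535]);
  translate([36, 0, 0]) cube([233, 40, 36]);
  translate([36, 0, 499]) cube([233, 40, 36]);
}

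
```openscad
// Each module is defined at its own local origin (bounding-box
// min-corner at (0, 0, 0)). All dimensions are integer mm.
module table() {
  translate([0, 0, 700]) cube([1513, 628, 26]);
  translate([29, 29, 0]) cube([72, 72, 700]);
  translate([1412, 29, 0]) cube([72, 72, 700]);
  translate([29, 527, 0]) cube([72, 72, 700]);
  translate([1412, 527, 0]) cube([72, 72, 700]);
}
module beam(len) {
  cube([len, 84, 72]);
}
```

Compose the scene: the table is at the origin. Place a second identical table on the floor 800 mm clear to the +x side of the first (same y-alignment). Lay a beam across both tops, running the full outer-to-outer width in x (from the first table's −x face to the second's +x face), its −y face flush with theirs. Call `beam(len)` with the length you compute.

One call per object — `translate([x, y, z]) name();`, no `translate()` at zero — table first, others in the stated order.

table();
translate([2313, 0, 0]) table();
translate([0, 0, 726]) beam(3826);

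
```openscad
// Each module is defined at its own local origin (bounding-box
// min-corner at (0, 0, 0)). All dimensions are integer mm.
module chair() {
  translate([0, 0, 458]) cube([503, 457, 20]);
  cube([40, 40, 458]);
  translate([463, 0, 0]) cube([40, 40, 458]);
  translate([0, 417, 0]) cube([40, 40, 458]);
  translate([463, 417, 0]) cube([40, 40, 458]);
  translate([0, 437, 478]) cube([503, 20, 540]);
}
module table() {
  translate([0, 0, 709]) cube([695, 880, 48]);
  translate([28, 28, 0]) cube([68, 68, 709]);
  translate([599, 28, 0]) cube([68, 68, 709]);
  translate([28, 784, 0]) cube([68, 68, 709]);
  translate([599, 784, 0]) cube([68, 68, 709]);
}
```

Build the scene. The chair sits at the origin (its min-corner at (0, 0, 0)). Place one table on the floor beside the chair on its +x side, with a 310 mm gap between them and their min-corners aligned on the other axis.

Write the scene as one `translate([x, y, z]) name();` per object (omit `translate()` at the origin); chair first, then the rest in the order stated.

chair();
translate([813, 0, 0]) table();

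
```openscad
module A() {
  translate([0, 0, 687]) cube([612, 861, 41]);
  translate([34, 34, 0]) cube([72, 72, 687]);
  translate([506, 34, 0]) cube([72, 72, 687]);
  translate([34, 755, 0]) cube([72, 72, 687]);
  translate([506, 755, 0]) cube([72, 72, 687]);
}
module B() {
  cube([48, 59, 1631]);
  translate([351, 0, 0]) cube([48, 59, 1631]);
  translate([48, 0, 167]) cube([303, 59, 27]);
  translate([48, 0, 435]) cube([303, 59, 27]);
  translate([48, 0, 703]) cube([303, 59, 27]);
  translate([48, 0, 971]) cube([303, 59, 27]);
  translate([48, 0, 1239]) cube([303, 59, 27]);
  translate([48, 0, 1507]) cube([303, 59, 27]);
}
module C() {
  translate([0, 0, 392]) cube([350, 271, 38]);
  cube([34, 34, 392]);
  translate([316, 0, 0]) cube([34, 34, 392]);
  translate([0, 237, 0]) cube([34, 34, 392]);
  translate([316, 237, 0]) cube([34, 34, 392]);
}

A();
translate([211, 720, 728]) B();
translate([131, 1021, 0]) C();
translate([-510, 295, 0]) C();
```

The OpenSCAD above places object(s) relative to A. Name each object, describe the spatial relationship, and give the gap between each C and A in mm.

A is a table. B is a ladder. C is a stool. The ladder is on top of the table. Two stools sit around the table at the +y, −x sides. The gap between each stool and the table is 160 mm.

Each stool's nearest face is 160 mm from the table's bounding box.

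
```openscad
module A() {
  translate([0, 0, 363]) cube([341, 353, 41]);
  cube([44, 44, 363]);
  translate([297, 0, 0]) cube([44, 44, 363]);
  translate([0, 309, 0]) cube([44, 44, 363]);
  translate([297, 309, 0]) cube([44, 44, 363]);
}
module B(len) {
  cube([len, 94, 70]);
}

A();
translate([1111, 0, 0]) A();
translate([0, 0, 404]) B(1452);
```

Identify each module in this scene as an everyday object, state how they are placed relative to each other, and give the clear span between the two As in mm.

Second stool starts at x = 1111; first ends at x = 341; clear span = 1111 − 341 = 770 mm.

A is a stool. B is a beam. A beam spans the tops of two stools. The clear span between the two stools is 770 mm.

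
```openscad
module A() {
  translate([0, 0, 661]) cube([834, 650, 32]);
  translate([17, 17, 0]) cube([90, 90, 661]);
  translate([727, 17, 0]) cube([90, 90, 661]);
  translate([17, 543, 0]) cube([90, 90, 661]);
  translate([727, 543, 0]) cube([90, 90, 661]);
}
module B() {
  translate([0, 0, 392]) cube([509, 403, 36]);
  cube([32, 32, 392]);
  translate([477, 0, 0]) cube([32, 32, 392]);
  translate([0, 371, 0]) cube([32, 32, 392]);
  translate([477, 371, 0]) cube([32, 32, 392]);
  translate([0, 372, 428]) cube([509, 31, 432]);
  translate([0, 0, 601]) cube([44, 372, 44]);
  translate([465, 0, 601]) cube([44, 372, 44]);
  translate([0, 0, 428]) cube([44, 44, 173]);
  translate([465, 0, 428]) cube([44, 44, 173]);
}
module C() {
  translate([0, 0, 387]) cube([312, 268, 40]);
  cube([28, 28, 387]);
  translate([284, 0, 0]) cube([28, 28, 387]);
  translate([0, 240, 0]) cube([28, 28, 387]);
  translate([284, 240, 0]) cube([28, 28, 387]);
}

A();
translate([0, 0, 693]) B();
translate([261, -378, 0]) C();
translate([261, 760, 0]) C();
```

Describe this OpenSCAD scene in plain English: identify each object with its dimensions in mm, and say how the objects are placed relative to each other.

A is a table: top 834 mm (x) × 650 mm (y), 32 mm thick, upper face at z = 693 mm, on four 90×90 mm square legs, each inset 17 mm from the nearest pair of top edges, running from z = 0 to the bottom of the top.

B is a chair: 509×403 mm seat, 36 mm thick, top at z = 428 mm, on four 32 mm square corner legs flush with the seat edges. A 31 mm thick backrest slab spans the full seat width, extending 432 mm above the seat top, its back face flush with the seat's +y edge. Two armrests of 44×44 mm section run along each side from the seat's front edge to the front of the backrest, top faces 217 mm above the seat top and outer faces flush with the seat's x-edges; a 44×44 mm post under the front of each armrest stands on the seat at the front corner.

C is a four-legged stool. The seat is a 312×268×40 mm slab whose top surface is at z = 427 mm; four square legs, each 28×28 mm in cross-section, run from the floor (z = 0) to the underside of the seat, each flush with a corner of the seat.

The chair is on top of the table. Two stools sit around the table at the −y, +y sides.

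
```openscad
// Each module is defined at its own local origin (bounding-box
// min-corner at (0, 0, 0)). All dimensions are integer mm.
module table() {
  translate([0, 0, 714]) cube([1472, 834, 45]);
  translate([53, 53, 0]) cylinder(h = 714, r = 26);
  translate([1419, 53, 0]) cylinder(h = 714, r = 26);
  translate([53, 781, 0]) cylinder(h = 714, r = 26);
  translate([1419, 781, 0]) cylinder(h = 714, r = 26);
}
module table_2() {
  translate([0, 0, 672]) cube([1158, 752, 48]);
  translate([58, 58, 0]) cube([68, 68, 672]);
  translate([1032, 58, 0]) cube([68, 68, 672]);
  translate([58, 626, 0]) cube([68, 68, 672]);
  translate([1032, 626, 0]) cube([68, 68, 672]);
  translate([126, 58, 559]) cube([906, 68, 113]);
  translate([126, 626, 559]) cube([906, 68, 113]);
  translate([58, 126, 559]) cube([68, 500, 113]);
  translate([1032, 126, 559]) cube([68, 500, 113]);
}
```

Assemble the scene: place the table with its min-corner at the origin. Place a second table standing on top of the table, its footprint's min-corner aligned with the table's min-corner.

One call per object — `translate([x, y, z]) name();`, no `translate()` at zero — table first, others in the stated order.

table();
translate([0, 0, 759]) table_2();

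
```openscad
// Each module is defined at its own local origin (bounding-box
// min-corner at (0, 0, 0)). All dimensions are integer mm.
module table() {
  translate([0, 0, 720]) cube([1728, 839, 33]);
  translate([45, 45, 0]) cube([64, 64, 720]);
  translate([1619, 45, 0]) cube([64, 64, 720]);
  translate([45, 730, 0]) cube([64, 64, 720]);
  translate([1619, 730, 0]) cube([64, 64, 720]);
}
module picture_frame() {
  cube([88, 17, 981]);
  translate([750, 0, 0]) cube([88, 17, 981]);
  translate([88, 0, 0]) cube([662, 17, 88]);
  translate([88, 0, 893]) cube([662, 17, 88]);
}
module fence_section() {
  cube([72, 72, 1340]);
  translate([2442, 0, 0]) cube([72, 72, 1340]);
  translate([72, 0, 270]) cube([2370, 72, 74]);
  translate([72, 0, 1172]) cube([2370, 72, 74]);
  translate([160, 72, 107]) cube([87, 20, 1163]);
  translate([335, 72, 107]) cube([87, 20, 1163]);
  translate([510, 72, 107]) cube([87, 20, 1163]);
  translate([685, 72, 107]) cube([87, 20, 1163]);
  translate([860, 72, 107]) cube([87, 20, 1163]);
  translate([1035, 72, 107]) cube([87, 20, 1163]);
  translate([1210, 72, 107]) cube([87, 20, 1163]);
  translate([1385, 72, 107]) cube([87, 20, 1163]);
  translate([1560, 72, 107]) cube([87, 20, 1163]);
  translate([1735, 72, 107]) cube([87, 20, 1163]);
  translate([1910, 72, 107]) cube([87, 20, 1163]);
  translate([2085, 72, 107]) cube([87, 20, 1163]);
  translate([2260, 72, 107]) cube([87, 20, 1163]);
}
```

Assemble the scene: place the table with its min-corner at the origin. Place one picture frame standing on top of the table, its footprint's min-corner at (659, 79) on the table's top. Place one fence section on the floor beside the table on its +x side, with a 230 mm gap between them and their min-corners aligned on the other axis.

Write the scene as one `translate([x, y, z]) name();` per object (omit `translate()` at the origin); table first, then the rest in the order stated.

table();
translate([659, 79, 753]) picture_frame();
translate([1958, 0, 0]) fence_section();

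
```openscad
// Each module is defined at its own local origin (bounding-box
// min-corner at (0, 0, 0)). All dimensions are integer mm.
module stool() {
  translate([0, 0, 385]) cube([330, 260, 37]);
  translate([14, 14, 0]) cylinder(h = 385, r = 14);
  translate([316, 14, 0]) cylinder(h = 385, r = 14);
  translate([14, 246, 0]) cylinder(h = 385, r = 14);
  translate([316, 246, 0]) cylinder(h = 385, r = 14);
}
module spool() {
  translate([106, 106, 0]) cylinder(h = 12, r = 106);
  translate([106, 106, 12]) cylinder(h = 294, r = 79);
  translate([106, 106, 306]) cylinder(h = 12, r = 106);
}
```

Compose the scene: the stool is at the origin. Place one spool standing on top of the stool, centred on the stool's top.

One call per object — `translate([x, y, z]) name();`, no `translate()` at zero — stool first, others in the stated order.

stool();
translate([59, 24, 422]) spool();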